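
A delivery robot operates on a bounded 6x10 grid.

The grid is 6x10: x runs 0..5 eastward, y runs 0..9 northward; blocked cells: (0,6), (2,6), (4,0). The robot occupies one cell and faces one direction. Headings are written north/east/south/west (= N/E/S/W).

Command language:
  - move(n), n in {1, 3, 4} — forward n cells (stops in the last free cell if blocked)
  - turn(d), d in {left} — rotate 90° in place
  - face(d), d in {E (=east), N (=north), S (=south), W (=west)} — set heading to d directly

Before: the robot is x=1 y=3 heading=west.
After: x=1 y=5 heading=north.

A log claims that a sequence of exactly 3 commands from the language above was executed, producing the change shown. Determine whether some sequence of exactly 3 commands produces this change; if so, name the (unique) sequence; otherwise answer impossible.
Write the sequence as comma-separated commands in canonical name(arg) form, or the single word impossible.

face(N), move(1), move(1)

key: position moved to (1,5) AND the heading swung to N — translation plus rotation needed
begin: x=1 y=3 heading=west
step 1 (face(N)): x=1 y=3 heading=north
step 2 (move(1)): x=1 y=4 heading=north
step 3 (move(1)): x=1 y=5 heading=north
no rival 3-sequence matches.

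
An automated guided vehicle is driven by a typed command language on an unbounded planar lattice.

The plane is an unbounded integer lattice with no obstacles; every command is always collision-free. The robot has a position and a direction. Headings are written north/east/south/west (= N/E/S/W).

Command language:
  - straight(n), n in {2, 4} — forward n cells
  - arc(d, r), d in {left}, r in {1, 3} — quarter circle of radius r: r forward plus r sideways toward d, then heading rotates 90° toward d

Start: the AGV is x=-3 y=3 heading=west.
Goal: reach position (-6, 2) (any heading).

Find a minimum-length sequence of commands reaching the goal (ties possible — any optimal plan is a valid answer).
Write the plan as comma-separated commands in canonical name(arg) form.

begin: x=-3 y=3 heading=west
step 1 (straight(2)): x=-5 y=3 heading=west
step 2 (arc(left, 1)): x=-6 y=2 heading=south
shorter routes all fall short; 2 is best.

straight(2), arc(left, 1)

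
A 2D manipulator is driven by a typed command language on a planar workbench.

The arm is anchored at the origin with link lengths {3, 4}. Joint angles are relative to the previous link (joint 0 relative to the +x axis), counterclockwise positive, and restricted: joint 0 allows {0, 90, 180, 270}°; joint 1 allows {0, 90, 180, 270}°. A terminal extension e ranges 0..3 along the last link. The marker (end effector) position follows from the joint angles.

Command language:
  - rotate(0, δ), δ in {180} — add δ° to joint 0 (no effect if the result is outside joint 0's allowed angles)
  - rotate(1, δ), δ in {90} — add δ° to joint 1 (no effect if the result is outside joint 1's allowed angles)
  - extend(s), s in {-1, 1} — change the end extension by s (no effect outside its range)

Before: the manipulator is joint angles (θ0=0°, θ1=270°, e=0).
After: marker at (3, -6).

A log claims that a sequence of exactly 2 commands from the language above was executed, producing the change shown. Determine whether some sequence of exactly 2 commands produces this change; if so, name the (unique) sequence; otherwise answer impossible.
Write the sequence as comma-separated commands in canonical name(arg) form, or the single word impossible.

initial: joint angles (θ0=0°, θ1=270°, e=0)
t=1 extend(1) ⇒ joint angles (θ0=0°, θ1=270°, e=1)
t=2 extend(1) ⇒ joint angles (θ0=0°, θ1=270°, e=2)
no other 2-command option fits: unique.

extend(1), extend(1)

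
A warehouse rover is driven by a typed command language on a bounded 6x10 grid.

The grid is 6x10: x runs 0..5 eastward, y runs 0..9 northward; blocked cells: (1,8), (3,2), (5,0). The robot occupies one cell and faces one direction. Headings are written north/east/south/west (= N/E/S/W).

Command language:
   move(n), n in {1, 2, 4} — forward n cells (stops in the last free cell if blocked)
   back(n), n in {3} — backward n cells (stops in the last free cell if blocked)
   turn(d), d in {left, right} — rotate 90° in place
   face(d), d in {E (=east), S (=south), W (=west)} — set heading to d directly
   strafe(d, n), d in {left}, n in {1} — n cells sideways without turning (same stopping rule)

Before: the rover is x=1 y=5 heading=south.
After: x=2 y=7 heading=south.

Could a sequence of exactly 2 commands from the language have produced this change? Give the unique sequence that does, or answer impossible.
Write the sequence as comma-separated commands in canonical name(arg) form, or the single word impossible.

key: back(3) is stopped early by the blocked cell at (1,8)
begin: x=1 y=5 heading=south
t=1 back(3) ⇒ x=1 y=7 heading=south
t=2 strafe(left, 1) ⇒ x=2 y=7 heading=south
uniquely the one of 100 2-step routes that fits.

back(3), strafe(left, 1)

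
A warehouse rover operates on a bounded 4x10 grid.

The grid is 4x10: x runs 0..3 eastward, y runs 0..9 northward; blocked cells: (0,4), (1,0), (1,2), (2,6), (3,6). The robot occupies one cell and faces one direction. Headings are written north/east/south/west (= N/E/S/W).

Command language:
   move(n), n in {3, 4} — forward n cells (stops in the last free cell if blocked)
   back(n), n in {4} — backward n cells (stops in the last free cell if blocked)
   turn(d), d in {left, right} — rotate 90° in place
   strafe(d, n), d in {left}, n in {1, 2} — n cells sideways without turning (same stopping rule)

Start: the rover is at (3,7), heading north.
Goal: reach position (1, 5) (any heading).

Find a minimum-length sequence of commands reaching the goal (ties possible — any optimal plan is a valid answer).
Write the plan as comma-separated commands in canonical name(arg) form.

start: at (3,7), heading north
t=1 strafe(left, 2) ⇒ at (1,7), heading north
t=2 move(4) ⇒ at (1,9), heading north
t=3 back(4) ⇒ at (1,5), heading north
no 2-step plan works, so 3 is optimal.

strafe(left, 2), move(4), back(4)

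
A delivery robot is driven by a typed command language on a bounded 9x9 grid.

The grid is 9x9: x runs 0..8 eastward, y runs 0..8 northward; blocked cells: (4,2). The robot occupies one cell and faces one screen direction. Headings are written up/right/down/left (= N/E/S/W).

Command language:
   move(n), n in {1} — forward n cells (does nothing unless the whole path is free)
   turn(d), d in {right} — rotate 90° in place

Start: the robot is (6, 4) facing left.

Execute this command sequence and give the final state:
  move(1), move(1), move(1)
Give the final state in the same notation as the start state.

(3, 4) facing left

start: (6, 4) facing left
[1] after move(1): (5, 4) facing left
[2] after move(1): (4, 4) facing left
[3] after move(1): (3, 4) facing left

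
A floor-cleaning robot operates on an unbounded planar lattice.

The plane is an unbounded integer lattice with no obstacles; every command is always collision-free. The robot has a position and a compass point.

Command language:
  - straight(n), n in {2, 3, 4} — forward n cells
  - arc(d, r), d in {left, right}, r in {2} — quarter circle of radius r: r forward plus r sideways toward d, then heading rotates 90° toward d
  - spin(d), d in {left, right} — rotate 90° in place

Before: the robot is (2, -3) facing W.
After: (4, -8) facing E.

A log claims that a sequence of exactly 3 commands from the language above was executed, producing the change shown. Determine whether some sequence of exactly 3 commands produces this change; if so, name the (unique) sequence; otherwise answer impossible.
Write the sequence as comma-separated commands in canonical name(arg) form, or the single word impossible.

spin(left), straight(3), arc(left, 2)

key: order matters: swapping spin(left) and arc(left, 2) lands elsewhere
start: (2, -3) facing W
[1] after spin(left): (2, -3) facing S
[2] after straight(3): (2, -6) facing S
[3] after arc(left, 2): (4, -8) facing E
no rival 3-sequence matches.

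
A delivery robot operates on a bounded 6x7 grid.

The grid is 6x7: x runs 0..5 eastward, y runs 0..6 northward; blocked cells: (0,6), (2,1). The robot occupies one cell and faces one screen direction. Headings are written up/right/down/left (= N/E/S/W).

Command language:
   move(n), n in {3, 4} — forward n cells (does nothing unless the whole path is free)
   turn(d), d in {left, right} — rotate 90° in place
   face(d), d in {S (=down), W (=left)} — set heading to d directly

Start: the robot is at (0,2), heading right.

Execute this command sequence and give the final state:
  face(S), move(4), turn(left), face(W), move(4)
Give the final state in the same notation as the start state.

begin: at (0,2), heading right
t=1 face(S) ⇒ at (0,2), heading down
t=2 move(4) ⇒ at (0,2), heading down
t=3 turn(left) ⇒ at (0,2), heading right
t=4 face(W) ⇒ at (0,2), heading left
t=5 move(4) ⇒ at (0,2), heading left

at (0,2), heading left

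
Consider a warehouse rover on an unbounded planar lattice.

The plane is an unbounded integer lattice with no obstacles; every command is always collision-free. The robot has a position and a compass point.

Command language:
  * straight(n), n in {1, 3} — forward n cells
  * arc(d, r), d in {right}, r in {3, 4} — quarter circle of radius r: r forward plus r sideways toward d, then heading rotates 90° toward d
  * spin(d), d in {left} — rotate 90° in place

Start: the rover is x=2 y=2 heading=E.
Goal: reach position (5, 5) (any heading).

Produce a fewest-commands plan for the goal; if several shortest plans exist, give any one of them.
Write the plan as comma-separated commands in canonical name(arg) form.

spin(left), arc(right, 3)

from: x=2 y=2 heading=E
1. spin(left) → x=2 y=2 heading=N
2. arc(right, 3) → x=5 y=5 heading=E
no 1-step plan works, so 2 is optimal.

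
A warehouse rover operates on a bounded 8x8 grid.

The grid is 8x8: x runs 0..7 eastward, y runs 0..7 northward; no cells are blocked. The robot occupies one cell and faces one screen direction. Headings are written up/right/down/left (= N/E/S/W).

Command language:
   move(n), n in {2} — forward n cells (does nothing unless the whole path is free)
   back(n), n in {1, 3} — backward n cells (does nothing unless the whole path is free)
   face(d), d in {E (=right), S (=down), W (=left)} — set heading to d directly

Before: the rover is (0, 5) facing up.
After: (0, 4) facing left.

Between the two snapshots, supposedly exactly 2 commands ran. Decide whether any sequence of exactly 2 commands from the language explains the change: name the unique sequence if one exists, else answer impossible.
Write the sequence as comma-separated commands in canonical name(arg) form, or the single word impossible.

key: running face(W) before back(1) would end elsewhere — order is forced
t0: (0, 5) facing up
[1] after back(1): (0, 4) facing up
[2] after face(W): (0, 4) facing left
no other 2-command option fits: unique.

back(1), face(W)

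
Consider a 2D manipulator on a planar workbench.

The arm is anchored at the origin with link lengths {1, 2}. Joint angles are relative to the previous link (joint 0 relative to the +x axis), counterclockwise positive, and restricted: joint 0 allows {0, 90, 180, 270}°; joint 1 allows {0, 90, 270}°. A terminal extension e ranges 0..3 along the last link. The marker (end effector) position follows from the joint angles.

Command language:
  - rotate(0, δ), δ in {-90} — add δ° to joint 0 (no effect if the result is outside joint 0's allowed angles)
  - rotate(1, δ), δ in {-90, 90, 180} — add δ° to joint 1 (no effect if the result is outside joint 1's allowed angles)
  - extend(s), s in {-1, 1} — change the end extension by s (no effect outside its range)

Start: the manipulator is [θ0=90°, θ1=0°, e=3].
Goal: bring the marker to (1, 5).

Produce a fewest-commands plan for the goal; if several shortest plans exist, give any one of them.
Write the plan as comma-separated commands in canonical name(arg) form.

t0: [θ0=90°, θ1=0°, e=3]
step 1 (rotate(1, 90)): [θ0=90°, θ1=90°, e=3]
step 2 (rotate(0, -90)): [θ0=0°, θ1=90°, e=3]
nothing shorter than 2 reaches the goal.

rotate(1, 90), rotate(0, -90)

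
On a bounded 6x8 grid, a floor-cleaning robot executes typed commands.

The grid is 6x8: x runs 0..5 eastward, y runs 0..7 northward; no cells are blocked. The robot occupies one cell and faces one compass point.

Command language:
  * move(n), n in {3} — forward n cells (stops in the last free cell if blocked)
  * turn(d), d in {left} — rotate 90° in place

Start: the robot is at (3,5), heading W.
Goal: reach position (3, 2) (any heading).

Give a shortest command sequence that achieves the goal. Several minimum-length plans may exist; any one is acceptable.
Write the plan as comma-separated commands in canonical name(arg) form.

begin: at (3,5), heading W
t=1 turn(left) ⇒ at (3,5), heading S
t=2 move(3) ⇒ at (3,2), heading S
shorter routes all fall short; 2 is best.

turn(left), move(3)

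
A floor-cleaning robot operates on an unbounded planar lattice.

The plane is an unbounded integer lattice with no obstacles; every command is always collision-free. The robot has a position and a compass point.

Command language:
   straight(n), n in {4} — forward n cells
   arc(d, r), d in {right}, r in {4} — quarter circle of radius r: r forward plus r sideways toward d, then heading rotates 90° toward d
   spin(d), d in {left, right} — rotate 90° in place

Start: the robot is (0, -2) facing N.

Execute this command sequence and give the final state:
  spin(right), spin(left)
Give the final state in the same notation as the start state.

(0, -2) facing N

begin: (0, -2) facing N
1. spin(right) → (0, -2) facing E
2. spin(left) → (0, -2) facing N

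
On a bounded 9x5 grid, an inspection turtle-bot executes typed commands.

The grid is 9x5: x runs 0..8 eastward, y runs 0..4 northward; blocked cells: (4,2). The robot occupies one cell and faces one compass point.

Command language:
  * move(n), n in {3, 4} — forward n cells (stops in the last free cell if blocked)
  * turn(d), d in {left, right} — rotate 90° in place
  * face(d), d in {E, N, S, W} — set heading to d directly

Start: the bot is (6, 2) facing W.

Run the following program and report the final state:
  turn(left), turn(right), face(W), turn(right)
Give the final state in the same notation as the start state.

(6, 2) facing N

initial: (6, 2) facing W
t=1 turn(left) ⇒ (6, 2) facing S
t=2 turn(right) ⇒ (6, 2) facing W
t=3 face(W) ⇒ (6, 2) facing W
t=4 turn(right) ⇒ (6, 2) facing N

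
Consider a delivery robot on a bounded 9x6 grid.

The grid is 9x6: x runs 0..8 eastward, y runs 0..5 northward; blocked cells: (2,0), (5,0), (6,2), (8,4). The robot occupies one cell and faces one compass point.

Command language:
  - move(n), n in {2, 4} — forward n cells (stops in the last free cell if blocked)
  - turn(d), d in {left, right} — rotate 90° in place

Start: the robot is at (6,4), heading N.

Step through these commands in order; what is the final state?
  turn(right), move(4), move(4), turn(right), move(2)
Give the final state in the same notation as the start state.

at (7,2), heading S

t0: at (6,4), heading N
t=1 turn(right) ⇒ at (6,4), heading E
t=2 move(4) ⇒ at (7,4), heading E
t=3 move(4) ⇒ at (7,4), heading E
t=4 turn(right) ⇒ at (7,4), heading S
t=5 move(2) ⇒ at (7,2), heading S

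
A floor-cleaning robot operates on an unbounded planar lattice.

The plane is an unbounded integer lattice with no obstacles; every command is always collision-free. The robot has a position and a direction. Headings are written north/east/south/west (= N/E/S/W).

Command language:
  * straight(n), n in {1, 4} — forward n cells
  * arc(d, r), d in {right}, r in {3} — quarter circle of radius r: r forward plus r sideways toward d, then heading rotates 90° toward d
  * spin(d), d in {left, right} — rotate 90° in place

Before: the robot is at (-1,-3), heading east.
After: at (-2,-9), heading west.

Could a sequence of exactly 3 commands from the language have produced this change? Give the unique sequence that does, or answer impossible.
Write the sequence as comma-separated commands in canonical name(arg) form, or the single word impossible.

key: running straight(1) before arc(right, 3) would end elsewhere — order is forced
begin: at (-1,-3), heading east
1. arc(right, 3) → at (2,-6), heading south
2. arc(right, 3) → at (-1,-9), heading west
3. straight(1) → at (-2,-9), heading west
uniquely the one of 125 3-step routes that fits.

arc(right, 3), arc(right, 3), straight(1)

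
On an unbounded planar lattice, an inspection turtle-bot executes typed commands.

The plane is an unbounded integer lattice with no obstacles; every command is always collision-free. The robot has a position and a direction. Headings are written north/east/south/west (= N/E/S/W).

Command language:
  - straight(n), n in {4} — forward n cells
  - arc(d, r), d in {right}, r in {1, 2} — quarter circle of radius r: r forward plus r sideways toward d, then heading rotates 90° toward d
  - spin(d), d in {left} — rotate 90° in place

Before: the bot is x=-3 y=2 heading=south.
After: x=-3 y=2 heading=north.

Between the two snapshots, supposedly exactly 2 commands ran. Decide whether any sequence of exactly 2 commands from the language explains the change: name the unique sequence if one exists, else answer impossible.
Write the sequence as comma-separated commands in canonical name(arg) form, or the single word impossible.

key: (-3,2) unmoved — no command in the sequence translates
start: x=-3 y=2 heading=south
t=1 spin(left) ⇒ x=-3 y=2 heading=east
t=2 spin(left) ⇒ x=-3 y=2 heading=north
uniquely the one of 16 2-step routes that fits.

spin(left), spin(left)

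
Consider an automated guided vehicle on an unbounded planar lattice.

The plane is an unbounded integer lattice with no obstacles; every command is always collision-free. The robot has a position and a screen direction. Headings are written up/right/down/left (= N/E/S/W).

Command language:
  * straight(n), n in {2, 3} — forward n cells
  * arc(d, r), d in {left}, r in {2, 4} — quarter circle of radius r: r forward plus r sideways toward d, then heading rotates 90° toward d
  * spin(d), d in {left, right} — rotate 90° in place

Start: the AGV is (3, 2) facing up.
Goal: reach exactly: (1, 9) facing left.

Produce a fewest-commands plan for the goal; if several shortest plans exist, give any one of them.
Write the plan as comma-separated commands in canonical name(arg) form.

start: (3, 2) facing up
step 1 (straight(3)): (3, 5) facing up
step 2 (straight(2)): (3, 7) facing up
step 3 (arc(left, 2)): (1, 9) facing left
nothing shorter than 3 reaches the goal.

straight(3), straight(2), arc(left, 2)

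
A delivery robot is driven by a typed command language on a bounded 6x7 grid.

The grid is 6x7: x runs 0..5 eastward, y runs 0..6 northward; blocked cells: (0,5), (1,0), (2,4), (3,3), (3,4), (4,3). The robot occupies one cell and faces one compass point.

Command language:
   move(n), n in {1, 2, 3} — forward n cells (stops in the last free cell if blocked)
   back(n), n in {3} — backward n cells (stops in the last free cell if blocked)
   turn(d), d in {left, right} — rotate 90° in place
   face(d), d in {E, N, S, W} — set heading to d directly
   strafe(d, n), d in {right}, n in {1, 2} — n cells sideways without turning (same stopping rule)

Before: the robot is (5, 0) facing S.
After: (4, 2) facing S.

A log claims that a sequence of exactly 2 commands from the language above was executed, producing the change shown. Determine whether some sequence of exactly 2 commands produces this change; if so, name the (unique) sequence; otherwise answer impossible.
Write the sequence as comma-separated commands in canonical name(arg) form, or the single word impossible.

strafe(right, 1), back(3)

key: order matters: swapping strafe(right, 1) and back(3) lands elsewhere
begin: (5, 0) facing S
step 1 (strafe(right, 1)): (4, 0) facing S
step 2 (back(3)): (4, 2) facing S
no other 2-command option fits: unique.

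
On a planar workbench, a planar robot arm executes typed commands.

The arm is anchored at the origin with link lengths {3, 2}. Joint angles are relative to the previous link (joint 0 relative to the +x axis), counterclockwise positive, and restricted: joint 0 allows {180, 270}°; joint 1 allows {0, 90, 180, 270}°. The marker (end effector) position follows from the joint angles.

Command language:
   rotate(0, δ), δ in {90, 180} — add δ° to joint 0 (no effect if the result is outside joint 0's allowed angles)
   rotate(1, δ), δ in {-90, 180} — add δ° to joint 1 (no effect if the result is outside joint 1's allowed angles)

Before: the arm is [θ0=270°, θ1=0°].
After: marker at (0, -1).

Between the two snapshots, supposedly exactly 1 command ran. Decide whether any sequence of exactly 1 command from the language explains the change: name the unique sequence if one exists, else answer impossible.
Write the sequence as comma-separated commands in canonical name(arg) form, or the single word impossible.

from: [θ0=270°, θ1=0°]
t=1 rotate(1, 180) ⇒ [θ0=270°, θ1=180°]
all 4 alternatives checked — unique.

rotate(1, 180)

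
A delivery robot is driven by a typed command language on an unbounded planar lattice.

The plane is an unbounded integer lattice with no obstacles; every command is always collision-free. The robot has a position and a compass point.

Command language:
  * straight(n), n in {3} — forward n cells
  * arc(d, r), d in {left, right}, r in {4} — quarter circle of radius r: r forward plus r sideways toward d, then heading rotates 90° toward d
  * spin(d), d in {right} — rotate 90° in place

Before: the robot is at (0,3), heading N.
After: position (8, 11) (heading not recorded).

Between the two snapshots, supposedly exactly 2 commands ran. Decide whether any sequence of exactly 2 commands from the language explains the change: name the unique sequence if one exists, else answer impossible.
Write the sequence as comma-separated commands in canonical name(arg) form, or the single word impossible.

key: order matters: swapping arc(right, 4) and arc(left, 4) lands elsewhere
t0: at (0,3), heading N
1. arc(right, 4) → at (4,7), heading E
2. arc(left, 4) → at (8,11), heading N
no rival 2-sequence matches.

arc(right, 4), arc(left, 4)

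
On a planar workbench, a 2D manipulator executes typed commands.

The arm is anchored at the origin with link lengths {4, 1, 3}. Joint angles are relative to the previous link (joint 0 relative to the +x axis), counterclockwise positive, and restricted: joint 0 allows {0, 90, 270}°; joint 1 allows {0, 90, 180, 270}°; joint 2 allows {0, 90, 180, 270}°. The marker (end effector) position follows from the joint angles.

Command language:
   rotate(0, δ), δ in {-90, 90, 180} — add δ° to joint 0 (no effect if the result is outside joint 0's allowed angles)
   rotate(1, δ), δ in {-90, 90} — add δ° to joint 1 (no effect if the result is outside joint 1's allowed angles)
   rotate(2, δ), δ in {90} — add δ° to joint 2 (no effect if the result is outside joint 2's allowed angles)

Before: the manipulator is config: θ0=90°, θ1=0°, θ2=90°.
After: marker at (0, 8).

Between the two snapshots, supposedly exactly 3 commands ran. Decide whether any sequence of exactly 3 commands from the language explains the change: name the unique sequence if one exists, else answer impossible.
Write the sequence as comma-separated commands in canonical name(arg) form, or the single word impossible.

rotate(2, 90), rotate(2, 90), rotate(2, 90)

t0: config: θ0=90°, θ1=0°, θ2=90°
t=1 rotate(2, 90) ⇒ config: θ0=90°, θ1=0°, θ2=180°
t=2 rotate(2, 90) ⇒ config: θ0=90°, θ1=0°, θ2=270°
t=3 rotate(2, 90) ⇒ config: θ0=90°, θ1=0°, θ2=0°
no other 3-command option fits: unique.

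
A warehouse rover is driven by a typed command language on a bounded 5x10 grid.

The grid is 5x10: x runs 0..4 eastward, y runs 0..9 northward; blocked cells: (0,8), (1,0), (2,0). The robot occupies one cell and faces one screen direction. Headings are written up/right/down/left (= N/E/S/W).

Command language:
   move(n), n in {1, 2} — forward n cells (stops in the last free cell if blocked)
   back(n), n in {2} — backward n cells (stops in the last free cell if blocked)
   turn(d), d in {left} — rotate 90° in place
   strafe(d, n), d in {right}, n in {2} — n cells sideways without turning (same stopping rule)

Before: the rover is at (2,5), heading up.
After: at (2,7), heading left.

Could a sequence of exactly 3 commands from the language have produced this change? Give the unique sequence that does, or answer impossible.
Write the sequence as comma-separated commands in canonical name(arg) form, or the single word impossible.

move(1), move(1), turn(left)

key: position moved to (2,7) AND the heading swung to W — translation plus rotation needed
begin: at (2,5), heading up
[1] after move(1): at (2,6), heading up
[2] after move(1): at (2,7), heading up
[3] after turn(left): at (2,7), heading left
no other 3-command option fits: unique.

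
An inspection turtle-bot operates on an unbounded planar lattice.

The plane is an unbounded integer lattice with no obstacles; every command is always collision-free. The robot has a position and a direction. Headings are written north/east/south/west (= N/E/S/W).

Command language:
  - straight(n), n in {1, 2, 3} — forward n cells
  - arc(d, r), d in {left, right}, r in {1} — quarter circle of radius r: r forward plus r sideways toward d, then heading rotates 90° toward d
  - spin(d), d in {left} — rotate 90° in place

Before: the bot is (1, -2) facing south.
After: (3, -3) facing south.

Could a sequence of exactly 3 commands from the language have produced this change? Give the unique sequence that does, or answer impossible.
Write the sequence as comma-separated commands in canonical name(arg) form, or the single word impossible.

spin(left), straight(1), arc(right, 1)

key: heading stays S — rotations cancel among the 3 commands
start: (1, -2) facing south
step 1 (spin(left)): (1, -2) facing east
step 2 (straight(1)): (2, -2) facing east
step 3 (arc(right, 1)): (3, -3) facing south
uniquely the one of 216 3-step routes that fits.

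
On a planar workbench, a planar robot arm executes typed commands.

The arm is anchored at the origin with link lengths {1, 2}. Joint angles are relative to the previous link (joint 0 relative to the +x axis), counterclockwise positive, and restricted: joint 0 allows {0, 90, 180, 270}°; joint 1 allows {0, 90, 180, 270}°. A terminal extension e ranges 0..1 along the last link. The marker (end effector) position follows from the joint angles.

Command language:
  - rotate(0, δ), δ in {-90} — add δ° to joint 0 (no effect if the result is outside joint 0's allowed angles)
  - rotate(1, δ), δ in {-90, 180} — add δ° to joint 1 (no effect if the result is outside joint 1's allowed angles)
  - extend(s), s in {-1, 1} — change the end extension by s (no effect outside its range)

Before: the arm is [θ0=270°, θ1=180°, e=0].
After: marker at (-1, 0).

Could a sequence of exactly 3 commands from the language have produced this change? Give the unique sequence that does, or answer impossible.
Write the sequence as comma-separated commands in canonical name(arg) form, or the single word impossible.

initial: [θ0=270°, θ1=180°, e=0]
step 1 (rotate(0, -90)): [θ0=180°, θ1=180°, e=0]
step 2 (rotate(0, -90)): [θ0=90°, θ1=180°, e=0]
step 3 (rotate(0, -90)): [θ0=0°, θ1=180°, e=0]
all 125 alternatives checked — unique.

rotate(0, -90), rotate(0, -90), rotate(0, -90)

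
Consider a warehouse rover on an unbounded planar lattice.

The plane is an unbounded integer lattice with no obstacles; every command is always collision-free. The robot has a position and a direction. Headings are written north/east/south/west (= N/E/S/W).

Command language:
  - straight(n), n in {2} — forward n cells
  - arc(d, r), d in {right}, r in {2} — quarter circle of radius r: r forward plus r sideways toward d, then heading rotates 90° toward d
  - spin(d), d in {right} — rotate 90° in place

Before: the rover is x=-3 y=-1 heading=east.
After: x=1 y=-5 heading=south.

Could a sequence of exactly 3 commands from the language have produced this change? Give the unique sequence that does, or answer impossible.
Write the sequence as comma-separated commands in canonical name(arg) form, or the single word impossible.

key: position moved to (1,-5) AND the heading swung to S — translation plus rotation needed
t0: x=-3 y=-1 heading=east
t=1 straight(2) ⇒ x=-1 y=-1 heading=east
t=2 arc(right, 2) ⇒ x=1 y=-3 heading=south
t=3 straight(2) ⇒ x=1 y=-5 heading=south
uniquely the one of 27 3-step routes that fits.

straight(2), arc(right, 2), straight(2)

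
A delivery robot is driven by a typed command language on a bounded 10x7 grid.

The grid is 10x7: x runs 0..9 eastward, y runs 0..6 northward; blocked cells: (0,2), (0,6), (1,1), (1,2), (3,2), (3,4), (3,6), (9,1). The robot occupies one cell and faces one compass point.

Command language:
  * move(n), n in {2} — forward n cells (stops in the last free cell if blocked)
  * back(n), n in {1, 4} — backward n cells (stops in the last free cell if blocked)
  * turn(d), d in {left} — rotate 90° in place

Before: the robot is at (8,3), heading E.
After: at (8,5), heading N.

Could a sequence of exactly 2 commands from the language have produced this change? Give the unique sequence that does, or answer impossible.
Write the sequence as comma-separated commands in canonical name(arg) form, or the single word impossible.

key: position moved to (8,5) AND the heading swung to N — translation plus rotation needed
begin: at (8,3), heading E
1. turn(left) → at (8,3), heading N
2. move(2) → at (8,5), heading N
all 16 alternatives checked — unique.

turn(left), move(2)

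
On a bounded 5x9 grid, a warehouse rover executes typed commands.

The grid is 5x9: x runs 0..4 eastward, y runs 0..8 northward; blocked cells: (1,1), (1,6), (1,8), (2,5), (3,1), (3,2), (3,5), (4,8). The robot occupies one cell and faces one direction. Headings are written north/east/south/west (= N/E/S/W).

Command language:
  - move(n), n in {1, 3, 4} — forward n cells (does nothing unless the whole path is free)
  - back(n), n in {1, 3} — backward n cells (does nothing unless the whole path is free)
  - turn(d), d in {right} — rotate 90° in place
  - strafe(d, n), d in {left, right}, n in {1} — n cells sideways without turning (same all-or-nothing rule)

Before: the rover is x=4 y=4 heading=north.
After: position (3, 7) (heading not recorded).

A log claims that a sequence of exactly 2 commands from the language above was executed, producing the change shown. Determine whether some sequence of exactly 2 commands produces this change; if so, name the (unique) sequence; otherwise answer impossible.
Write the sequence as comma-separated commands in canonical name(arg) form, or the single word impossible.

key: running strafe(left, 1) before move(3) would end elsewhere — order is forced
start: x=4 y=4 heading=north
[1] after move(3): x=4 y=7 heading=north
[2] after strafe(left, 1): x=3 y=7 heading=north
no other 2-command option fits: unique.

move(3), strafe(left, 1)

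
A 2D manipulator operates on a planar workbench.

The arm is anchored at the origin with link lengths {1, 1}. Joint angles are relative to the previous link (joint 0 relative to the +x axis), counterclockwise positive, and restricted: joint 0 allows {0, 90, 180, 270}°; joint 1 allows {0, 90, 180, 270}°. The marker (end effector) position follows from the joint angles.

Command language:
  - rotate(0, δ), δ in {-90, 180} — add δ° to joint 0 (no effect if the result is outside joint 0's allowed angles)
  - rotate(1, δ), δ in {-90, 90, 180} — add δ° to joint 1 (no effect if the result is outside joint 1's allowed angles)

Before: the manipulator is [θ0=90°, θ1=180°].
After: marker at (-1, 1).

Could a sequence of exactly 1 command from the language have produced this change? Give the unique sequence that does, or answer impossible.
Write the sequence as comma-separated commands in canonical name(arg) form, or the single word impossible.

rotate(1, -90)

from: [θ0=90°, θ1=180°]
step 1 (rotate(1, -90)): [θ0=90°, θ1=90°]
all 5 alternatives checked — unique.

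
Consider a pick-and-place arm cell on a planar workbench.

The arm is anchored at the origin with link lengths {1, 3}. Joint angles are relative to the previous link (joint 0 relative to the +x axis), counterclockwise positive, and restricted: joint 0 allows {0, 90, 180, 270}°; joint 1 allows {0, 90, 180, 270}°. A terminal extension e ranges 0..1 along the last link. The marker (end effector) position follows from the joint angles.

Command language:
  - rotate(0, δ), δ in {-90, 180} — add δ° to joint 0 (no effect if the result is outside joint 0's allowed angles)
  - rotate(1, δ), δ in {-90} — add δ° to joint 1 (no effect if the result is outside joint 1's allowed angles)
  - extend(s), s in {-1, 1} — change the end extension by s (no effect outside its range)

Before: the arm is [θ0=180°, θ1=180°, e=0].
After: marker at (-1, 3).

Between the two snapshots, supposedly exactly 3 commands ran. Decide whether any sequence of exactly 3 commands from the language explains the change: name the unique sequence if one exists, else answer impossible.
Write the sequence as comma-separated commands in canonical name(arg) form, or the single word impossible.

from: [θ0=180°, θ1=180°, e=0]
t=1 rotate(1, -90) ⇒ [θ0=180°, θ1=90°, e=0]
t=2 rotate(1, -90) ⇒ [θ0=180°, θ1=0°, e=0]
t=3 rotate(1, -90) ⇒ [θ0=180°, θ1=270°, e=0]
uniquely the one of 125 3-step routes that fits.

rotate(1, -90), rotate(1, -90), rotate(1, -90)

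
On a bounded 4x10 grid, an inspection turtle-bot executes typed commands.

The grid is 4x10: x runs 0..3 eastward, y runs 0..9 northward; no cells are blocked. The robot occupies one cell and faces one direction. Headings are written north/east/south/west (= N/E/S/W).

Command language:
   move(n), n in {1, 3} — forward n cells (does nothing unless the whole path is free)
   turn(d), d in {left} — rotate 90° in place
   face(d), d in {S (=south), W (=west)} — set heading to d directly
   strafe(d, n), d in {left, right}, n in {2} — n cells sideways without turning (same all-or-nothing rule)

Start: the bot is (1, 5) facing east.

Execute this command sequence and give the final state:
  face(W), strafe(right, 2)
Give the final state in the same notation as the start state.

(1, 7) facing west

initial: (1, 5) facing east
t=1 face(W) ⇒ (1, 5) facing west
t=2 strafe(right, 2) ⇒ (1, 7) facing west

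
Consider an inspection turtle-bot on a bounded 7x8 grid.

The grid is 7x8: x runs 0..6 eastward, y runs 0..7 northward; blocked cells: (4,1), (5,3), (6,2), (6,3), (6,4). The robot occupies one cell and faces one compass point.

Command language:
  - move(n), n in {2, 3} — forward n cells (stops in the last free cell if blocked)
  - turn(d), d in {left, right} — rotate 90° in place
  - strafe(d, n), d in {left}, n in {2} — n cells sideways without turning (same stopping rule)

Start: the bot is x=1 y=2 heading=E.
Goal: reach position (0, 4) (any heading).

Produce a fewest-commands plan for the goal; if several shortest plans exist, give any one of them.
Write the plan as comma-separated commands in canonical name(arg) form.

turn(left), move(2), strafe(left, 2)

begin: x=1 y=2 heading=E
step 1 (turn(left)): x=1 y=2 heading=N
step 2 (move(2)): x=1 y=4 heading=N
step 3 (strafe(left, 2)): x=0 y=4 heading=N
shorter routes all fall short; 3 is best.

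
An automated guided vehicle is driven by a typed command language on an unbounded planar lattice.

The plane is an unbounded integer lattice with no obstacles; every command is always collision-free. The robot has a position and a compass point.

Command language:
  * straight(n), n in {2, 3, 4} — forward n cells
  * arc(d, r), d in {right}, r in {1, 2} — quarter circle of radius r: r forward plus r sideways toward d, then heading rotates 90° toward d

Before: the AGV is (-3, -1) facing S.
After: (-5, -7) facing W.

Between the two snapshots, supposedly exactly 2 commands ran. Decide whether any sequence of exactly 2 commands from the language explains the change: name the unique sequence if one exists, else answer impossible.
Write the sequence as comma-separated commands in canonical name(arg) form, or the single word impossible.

key: order matters: swapping straight(4) and arc(right, 2) lands elsewhere
t0: (-3, -1) facing S
[1] after straight(4): (-3, -5) facing S
[2] after arc(right, 2): (-5, -7) facing W
all 25 alternatives checked — unique.

straight(4), arc(right, 2)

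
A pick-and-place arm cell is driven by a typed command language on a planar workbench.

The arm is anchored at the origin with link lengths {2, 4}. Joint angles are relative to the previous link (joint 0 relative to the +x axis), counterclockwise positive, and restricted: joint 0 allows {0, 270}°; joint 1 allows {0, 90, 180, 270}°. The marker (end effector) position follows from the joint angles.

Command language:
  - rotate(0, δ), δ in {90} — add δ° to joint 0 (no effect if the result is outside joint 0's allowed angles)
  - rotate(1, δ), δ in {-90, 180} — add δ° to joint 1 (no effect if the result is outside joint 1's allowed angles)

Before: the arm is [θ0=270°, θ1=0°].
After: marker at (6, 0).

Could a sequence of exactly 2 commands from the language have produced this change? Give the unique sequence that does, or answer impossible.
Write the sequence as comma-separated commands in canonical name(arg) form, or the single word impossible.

begin: [θ0=270°, θ1=0°]
[1] after rotate(0, 90): [θ0=0°, θ1=0°]
[2] after rotate(0, 90): [θ0=0°, θ1=0°]
all 9 alternatives checked — unique.

rotate(0, 90), rotate(0, 90)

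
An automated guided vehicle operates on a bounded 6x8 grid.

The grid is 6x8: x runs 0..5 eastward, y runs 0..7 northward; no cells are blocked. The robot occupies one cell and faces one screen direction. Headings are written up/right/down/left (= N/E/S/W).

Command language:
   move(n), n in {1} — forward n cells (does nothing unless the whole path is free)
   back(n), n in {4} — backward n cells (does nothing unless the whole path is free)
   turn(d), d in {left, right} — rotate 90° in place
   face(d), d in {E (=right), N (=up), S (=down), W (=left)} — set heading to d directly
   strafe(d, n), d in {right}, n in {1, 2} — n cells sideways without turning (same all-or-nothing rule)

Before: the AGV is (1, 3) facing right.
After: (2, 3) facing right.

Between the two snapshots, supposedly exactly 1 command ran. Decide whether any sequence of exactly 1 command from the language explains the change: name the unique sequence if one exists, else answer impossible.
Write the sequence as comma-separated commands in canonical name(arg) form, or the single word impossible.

key: heading stays E — the single command does not turn
begin: (1, 3) facing right
[1] after move(1): (2, 3) facing right
uniquely the one of 10 1-step routes that fits.

move(1)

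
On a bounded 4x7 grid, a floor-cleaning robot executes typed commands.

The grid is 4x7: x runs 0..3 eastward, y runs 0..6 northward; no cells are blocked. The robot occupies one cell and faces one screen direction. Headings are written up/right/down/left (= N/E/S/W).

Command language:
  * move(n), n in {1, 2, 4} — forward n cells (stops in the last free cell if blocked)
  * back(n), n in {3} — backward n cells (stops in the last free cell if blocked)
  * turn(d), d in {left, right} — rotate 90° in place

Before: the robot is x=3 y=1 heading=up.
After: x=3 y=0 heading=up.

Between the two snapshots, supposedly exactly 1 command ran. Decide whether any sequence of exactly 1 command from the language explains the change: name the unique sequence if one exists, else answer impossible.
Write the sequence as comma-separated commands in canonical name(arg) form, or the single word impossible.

back(3)

key: back(3) runs into the grid edge before its full distance
begin: x=3 y=1 heading=up
1. back(3) → x=3 y=0 heading=up
no other 1-command option fits: unique.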